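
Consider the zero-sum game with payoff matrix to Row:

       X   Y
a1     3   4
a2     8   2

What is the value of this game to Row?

Row minima: a1 → 3, a2 → 2; maximin = 3.
Column maxima: X → 8, Y → 4; minimax = 4.
3 ≠ 4, so there is no saddle point; optimal play is mixed.
Let Row play a1 with probability p. Expected payoff against X: 3p + 8(1−p) = −5p + 8; against Y: 4p + 2(1−p) = 2p + 2.
Setting these equal: −5p + 8 = 2p + 2 ⇒ −7p = -6 ⇒ p = 6/7, and the value is (-5)·(6/7) + 8 = 26/7.
For Column: with q = P(X), equating a1's and a2's payoffs gives −q + 4 = 6q + 2 ⇒ q = 2/7.

26/7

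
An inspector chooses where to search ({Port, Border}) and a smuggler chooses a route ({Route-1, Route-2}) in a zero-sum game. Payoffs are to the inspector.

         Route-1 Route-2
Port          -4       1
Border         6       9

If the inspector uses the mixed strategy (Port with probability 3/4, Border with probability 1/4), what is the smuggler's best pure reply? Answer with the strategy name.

If the smuggler plays Route-1, the inspector's expected payoff is (3/4)·(-4) + (1/4)·6 = -3/2.
If the smuggler plays Route-2, the inspector's expected payoff is (3/4)·1 + (1/4)·9 = 3.
The smuggler minimizes the inspector's payoff; the smallest is -3/2, so the best response is Route-1.

Route-1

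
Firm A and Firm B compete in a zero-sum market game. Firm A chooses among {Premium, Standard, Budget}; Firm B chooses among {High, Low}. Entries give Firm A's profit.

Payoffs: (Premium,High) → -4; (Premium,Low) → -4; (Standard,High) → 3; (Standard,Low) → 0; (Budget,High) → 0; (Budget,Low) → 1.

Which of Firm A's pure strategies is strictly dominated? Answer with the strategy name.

Premium

Standard gives a strictly higher payoff than Premium against every column: 3 > -4, 0 > -4.
So Premium is strictly dominated and Firm A never plays it.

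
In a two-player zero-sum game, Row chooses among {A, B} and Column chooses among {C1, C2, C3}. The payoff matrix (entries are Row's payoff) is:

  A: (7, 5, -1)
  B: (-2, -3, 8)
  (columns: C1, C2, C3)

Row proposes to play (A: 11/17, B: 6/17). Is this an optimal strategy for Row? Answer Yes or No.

Yes

Against C1 this mix gives (11/17)·7 + (6/17)·(-2) = 65/17.
Against C2 this mix gives (11/17)·5 + (6/17)·(-3) = 37/17.
Against C3 this mix gives (11/17)·(-1) + (6/17)·8 = 37/17.
All of Column's active replies (C2, C3) yield 37/17, and no column does worse for Row. The mix makes Column indifferent and guarantees 37/17, so it is optimal.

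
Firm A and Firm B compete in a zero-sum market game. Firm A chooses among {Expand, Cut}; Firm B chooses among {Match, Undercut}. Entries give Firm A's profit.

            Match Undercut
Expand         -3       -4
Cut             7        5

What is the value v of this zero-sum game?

5

Row minima: Expand → -4, Cut → 5; maximin = 5.
Column maxima: Match → 7, Undercut → 5; minimax = 5.
Since maximin = minimax = 5, there is a saddle point and the value is 5.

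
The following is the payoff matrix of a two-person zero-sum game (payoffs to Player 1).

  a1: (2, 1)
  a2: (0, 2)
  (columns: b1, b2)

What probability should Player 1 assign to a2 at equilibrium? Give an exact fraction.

Row minima: a1 → 1, a2 → 0; maximin = 1.
Column maxima: b1 → 2, b2 → 2; minimax = 2.
1 ≠ 2, so there is no saddle point; optimal play is mixed.
Let Player 1 play a1 with probability p. Expected payoff against b1: 2p + 0(1−p) = 2p; against b2: 1p + 2(1−p) = −p + 2.
Setting these equal: 2p = −p + 2 ⇒ 3p = 2 ⇒ p = 2/3, and the value is (2)·(2/3) = 4/3.
For Player 2: with q = P(b1), equating a1's and a2's payoffs gives q + 1 = −2q + 2 ⇒ q = 1/3.

1/3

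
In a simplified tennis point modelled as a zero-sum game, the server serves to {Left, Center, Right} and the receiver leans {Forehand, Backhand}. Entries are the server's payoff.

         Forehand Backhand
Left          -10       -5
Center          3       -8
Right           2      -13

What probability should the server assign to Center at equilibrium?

5/16

Row minima: Left → -10, Center → -8, Right → -13; maximin = -8.
Column maxima: Forehand → 3, Backhand → -5; minimax = -5.
-8 ≠ -5, so there is no saddle point; optimal play is mixed.
Right is strictly dominated by Center, so the server never plays it.
On the remaining 2×2 (Left, Center vs Forehand, Backhand):
Let the server play Left with probability p. Expected payoff against Forehand: (-10)p + 3(1−p) = −13p + 3; against Backhand: (-5)p + (-8)(1−p) = 3p − 8.
Setting these equal: −13p + 3 = 3p − 8 ⇒ −16p = -11 ⇒ p = 11/16, and the value is (-13)·(11/16) + 3 = -95/16.
For the receiver: with q = P(Forehand), equating Left's and Center's payoffs gives −5q − 5 = 11q − 8 ⇒ q = 3/16.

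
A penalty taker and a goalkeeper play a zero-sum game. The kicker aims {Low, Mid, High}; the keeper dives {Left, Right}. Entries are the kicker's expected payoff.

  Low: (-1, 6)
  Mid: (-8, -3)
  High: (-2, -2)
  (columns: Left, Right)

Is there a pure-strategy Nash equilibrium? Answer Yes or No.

Yes

Row minima: Low → -1, Mid → -8, High → -2; maximin = -1.
Column maxima: Left → -1, Right → 6; minimax = -1.
maximin = minimax = -1, so a saddle point exists.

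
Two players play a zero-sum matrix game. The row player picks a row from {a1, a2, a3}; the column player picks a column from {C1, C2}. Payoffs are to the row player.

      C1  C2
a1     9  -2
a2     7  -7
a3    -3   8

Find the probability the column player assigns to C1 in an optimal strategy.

Row minima: a1 → -2, a2 → -7, a3 → -3; maximin = -2.
Column maxima: C1 → 9, C2 → 8; minimax = 8.
-2 ≠ 8, so there is no saddle point; optimal play is mixed.
a2 is strictly dominated by a1, so the row player never plays it.
On the remaining 2×2 (a1, a3 vs C1, C2):
Let the row player play a1 with probability p. Expected payoff against C1: 9p + (-3)(1−p) = 12p − 3; against C2: (-2)p + 8(1−p) = −10p + 8.
Setting these equal: 12p − 3 = −10p + 8 ⇒ 22p = 11 ⇒ p = 1/2, and the value is (12)·(1/2) − 3 = 3.
For the column player: with q = P(C1), equating a1's and a3's payoffs gives 11q − 2 = −11q + 8 ⇒ q = 5/11.

5/11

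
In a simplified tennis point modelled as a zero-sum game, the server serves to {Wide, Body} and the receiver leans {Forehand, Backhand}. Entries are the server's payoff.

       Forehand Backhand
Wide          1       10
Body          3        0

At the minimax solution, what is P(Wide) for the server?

1/4

Row minima: Wide → 1, Body → 0; maximin = 1.
Column maxima: Forehand → 3, Backhand → 10; minimax = 3.
1 ≠ 3, so there is no saddle point; optimal play is mixed.
Let the server play Wide with probability p. Expected payoff against Forehand: 1p + 3(1−p) = −2p + 3; against Backhand: 10p + 0(1−p) = 10p.
Setting these equal: −2p + 3 = 10p ⇒ −12p = -3 ⇒ p = 1/4, and the value is (-2)·(1/4) + 3 = 5/2.
For the receiver: with q = P(Forehand), equating Wide's and Body's payoffs gives −9q + 10 = 3q ⇒ q = 5/6.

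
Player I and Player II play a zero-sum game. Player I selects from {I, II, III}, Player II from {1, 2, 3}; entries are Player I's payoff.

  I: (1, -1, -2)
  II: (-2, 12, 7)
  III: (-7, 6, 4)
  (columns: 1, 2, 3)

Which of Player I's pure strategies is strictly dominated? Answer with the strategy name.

II gives a strictly higher payoff than III against every column: -2 > -7, 12 > 6, 7 > 4.
So III is strictly dominated and Player I never plays it.

III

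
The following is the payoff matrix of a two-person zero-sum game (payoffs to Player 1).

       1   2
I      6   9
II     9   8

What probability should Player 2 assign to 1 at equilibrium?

1/4

Row minima: I → 6, II → 8; maximin = 8.
Column maxima: 1 → 9, 2 → 9; minimax = 9.
8 ≠ 9, so there is no saddle point; optimal play is mixed.
Let Player 1 play I with probability p. Expected payoff against 1: 6p + 9(1−p) = −3p + 9; against 2: 9p + 8(1−p) = p + 8.
Setting these equal: −3p + 9 = p + 8 ⇒ −4p = -1 ⇒ p = 1/4, and the value is (-3)·(1/4) + 9 = 33/4.
For Player 2: with q = P(1), equating I's and II's payoffs gives −3q + 9 = q + 8 ⇒ q = 1/4.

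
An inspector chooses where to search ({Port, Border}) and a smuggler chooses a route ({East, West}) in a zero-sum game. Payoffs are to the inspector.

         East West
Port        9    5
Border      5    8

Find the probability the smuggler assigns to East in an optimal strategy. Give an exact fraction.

Row minima: Port → 5, Border → 5; maximin = 5.
Column maxima: East → 9, West → 8; minimax = 8.
5 ≠ 8, so there is no saddle point; optimal play is mixed.
Let the inspector play Port with probability p. Expected payoff against East: 9p + 5(1−p) = 4p + 5; against West: 5p + 8(1−p) = −3p + 8.
Setting these equal: 4p + 5 = −3p + 8 ⇒ 7p = 3 ⇒ p = 3/7, and the value is (4)·(3/7) + 5 = 47/7.
For the smuggler: with q = P(East), equating Port's and Border's payoffs gives 4q + 5 = −3q + 8 ⇒ q = 3/7.

3/7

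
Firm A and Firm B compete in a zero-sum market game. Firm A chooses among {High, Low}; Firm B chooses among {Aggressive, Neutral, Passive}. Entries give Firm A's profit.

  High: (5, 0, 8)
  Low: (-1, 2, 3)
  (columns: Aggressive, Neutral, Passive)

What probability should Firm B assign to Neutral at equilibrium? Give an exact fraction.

3/4

Row minima: High → 0, Low → -1; maximin = 0.
Column maxima: Aggressive → 5, Neutral → 2, Passive → 8; minimax = 2.
0 ≠ 2, so there is no saddle point; optimal play is mixed.
Passive is strictly dominated by Aggressive (it gives Firm A strictly more in every row), so Firm B never plays it.
On the remaining 2×2 (High, Low vs Aggressive, Neutral):
Let Firm A play High with probability p. Expected payoff against Aggressive: 5p + (-1)(1−p) = 6p − 1; against Neutral: 0p + 2(1−p) = −2p + 2.
Setting these equal: 6p − 1 = −2p + 2 ⇒ 8p = 3 ⇒ p = 3/8, and the value is (6)·(3/8) − 1 = 5/4.
For Firm B: with q = P(Aggressive), equating High's and Low's payoffs gives 5q = −3q + 2 ⇒ q = 1/4.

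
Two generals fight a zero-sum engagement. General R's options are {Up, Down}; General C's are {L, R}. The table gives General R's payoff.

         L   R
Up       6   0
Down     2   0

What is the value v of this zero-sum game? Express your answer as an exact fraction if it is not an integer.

0

Row minima: Up → 0, Down → 0; maximin = 0.
Column maxima: L → 6, R → 0; minimax = 0.
Since maximin = minimax = 0, there is a saddle point and the value is 0.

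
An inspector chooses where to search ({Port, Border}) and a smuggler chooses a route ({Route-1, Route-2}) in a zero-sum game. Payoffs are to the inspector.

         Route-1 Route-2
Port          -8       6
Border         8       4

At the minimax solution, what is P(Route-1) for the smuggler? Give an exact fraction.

1/9

Row minima: Port → -8, Border → 4; maximin = 4.
Column maxima: Route-1 → 8, Route-2 → 6; minimax = 6.
4 ≠ 6, so there is no saddle point; optimal play is mixed.
Let the inspector play Port with probability p. Expected payoff against Route-1: (-8)p + 8(1−p) = −16p + 8; against Route-2: 6p + 4(1−p) = 2p + 4.
Setting these equal: −16p + 8 = 2p + 4 ⇒ −18p = -4 ⇒ p = 2/9, and the value is (-16)·(2/9) + 8 = 40/9.
For the smuggler: with q = P(Route-1), equating Port's and Border's payoffs gives −14q + 6 = 4q + 4 ⇒ q = 1/9.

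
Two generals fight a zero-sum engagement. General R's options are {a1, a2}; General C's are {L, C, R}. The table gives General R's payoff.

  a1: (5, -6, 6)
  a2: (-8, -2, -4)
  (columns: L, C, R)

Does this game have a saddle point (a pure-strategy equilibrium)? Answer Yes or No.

Row minima: a1 → -6, a2 → -8; maximin = -6.
Column maxima: L → 5, C → -2, R → 6; minimax = -2.
-6 ≠ -2, so no pure-strategy equilibrium exists.

No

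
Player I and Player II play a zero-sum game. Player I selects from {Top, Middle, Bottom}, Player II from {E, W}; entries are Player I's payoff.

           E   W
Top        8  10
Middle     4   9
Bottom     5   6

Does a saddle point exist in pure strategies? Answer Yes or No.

Row minima: Top → 8, Middle → 4, Bottom → 5; maximin = 8.
Column maxima: E → 8, W → 10; minimax = 8.
maximin = minimax = 8, so a saddle point exists.

Yes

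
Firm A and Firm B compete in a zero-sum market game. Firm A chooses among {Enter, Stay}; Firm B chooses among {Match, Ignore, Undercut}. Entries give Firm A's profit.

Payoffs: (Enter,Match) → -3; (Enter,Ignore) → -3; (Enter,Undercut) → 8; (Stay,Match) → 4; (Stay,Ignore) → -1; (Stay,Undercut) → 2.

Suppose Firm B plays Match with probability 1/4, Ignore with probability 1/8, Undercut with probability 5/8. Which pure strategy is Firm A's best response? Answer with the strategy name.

Enter

Expected payoff of Enter: (1/4)·(-3) + (1/8)·(-3) + (5/8)·8 = 31/8.
Expected payoff of Stay: (1/4)·4 + (1/8)·(-1) + (5/8)·2 = 17/8.
The largest is 31/8, so Firm A's best response is Enter.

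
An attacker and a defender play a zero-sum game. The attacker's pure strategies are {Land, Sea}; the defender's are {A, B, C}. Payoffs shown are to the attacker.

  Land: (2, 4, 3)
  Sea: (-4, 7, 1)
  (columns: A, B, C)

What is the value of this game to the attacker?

2

Row minima: Land → 2, Sea → -4; maximin = 2.
Column maxima: A → 2, B → 7, C → 3; minimax = 2.
Since maximin = minimax = 2, there is a saddle point and the value is 2.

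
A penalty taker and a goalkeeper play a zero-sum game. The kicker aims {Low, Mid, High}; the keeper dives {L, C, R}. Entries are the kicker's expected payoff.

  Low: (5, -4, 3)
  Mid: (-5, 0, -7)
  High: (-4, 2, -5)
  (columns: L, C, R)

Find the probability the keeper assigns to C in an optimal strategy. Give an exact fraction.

Row minima: Low → -4, Mid → -7, High → -5; maximin = -4.
Column maxima: L → 5, C → 2, R → 3; minimax = 2.
-4 ≠ 2, so there is no saddle point; optimal play is mixed.
Mid is strictly dominated by High, so the kicker never plays it.
L is strictly dominated by R (it gives the kicker strictly more in every row), so the keeper never plays it.
On the remaining 2×2 (Low, High vs C, R):
Let the kicker play Low with probability p. Expected payoff against C: (-4)p + 2(1−p) = −6p + 2; against R: 3p + (-5)(1−p) = 8p − 5.
Setting these equal: −6p + 2 = 8p − 5 ⇒ −14p = -7 ⇒ p = 1/2, and the value is (-6)·(1/2) + 2 = -1.
For the keeper: with q = P(C), equating Low's and High's payoffs gives −7q + 3 = 7q − 5 ⇒ q = 4/7.

4/7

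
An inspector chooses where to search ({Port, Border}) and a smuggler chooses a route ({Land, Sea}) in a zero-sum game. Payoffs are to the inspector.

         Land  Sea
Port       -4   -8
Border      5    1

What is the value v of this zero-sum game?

Row minima: Port → -8, Border → 1; maximin = 1.
Column maxima: Land → 5, Sea → 1; minimax = 1.
Since maximin = minimax = 1, there is a saddle point and the value is 1.

1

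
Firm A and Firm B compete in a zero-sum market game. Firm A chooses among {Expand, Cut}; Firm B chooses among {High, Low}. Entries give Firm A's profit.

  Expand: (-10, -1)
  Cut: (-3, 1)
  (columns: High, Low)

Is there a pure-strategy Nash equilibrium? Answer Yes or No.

Yes

Row minima: Expand → -10, Cut → -3; maximin = -3.
Column maxima: High → -3, Low → 1; minimax = -3.
maximin = minimax = -3, so a saddle point exists.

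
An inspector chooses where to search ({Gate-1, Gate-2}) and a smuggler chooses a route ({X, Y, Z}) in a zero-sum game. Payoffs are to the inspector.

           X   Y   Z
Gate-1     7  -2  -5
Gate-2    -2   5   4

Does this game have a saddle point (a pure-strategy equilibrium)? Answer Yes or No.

Row minima: Gate-1 → -5, Gate-2 → -2; maximin = -2.
Column maxima: X → 7, Y → 5, Z → 4; minimax = 4.
-2 ≠ 4, so no pure-strategy equilibrium exists.

No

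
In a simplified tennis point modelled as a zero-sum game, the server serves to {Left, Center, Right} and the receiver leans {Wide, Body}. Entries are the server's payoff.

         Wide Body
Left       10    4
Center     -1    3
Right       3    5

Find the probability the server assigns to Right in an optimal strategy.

3/4

Row minima: Left → 4, Center → -1, Right → 3; maximin = 4.
Column maxima: Wide → 10, Body → 5; minimax = 5.
4 ≠ 5, so there is no saddle point; optimal play is mixed.
Center is strictly dominated by Left, so the server never plays it.
On the remaining 2×2 (Left, Right vs Wide, Body):
Let the server play Left with probability p. Expected payoff against Wide: 10p + 3(1−p) = 7p + 3; against Body: 4p + 5(1−p) = −p + 5.
Setting these equal: 7p + 3 = −p + 5 ⇒ 8p = 2 ⇒ p = 1/4, and the value is (7)·(1/4) + 3 = 19/4.
For the receiver: with q = P(Wide), equating Left's and Right's payoffs gives 6q + 4 = −2q + 5 ⇒ q = 1/8.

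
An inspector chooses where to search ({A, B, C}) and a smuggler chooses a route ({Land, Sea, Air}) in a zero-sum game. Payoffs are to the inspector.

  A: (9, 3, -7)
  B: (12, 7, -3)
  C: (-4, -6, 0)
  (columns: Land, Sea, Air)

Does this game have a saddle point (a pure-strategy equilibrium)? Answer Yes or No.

No

Row minima: A → -7, B → -3, C → -6; maximin = -3.
Column maxima: Land → 12, Sea → 7, Air → 0; minimax = 0.
-3 ≠ 0, so no pure-strategy equilibrium exists.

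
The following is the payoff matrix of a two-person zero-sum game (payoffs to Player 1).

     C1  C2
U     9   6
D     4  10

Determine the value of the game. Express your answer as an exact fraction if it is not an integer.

Row minima: U → 6, D → 4; maximin = 6.
Column maxima: C1 → 9, C2 → 10; minimax = 9.
6 ≠ 9, so there is no saddle point; optimal play is mixed.
Let Player 1 play U with probability p. Expected payoff against C1: 9p + 4(1−p) = 5p + 4; against C2: 6p + 10(1−p) = −4p + 10.
Setting these equal: 5p + 4 = −4p + 10 ⇒ 9p = 6 ⇒ p = 2/3, and the value is (5)·(2/3) + 4 = 22/3.
For Player 2: with q = P(C1), equating U's and D's payoffs gives 3q + 6 = −6q + 10 ⇒ q = 4/9.

22/3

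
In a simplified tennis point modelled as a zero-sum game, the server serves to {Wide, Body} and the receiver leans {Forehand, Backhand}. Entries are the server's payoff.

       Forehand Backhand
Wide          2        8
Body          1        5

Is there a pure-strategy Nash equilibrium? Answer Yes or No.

Yes

Row minima: Wide → 2, Body → 1; maximin = 2.
Column maxima: Forehand → 2, Backhand → 8; minimax = 2.
maximin = minimax = 2, so a saddle point exists.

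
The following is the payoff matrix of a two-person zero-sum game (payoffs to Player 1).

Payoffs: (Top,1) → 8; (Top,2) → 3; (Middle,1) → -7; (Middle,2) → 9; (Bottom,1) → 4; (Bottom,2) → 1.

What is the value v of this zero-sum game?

31/7

Row minima: Top → 3, Middle → -7, Bottom → 1; maximin = 3.
Column maxima: 1 → 8, 2 → 9; minimax = 8.
3 ≠ 8, so there is no saddle point; optimal play is mixed.
Bottom is strictly dominated by Top, so Player 1 never plays it.
On the remaining 2×2 (Top, Middle vs 1, 2):
Let Player 1 play Top with probability p. Expected payoff against 1: 8p + (-7)(1−p) = 15p − 7; against 2: 3p + 9(1−p) = −6p + 9.
Setting these equal: 15p − 7 = −6p + 9 ⇒ 21p = 16 ⇒ p = 16/21, and the value is (15)·(16/21) − 7 = 31/7.
For Player 2: with q = P(1), equating Top's and Middle's payoffs gives 5q + 3 = −16q + 9 ⇒ q = 2/7.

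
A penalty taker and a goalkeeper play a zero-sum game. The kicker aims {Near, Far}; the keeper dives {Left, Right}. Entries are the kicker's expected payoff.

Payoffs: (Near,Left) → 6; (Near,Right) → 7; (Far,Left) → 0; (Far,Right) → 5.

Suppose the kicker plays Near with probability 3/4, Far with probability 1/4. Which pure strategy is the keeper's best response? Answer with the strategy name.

If the keeper plays Left, the kicker's expected payoff is (3/4)·6 + (1/4)·0 = 9/2.
If the keeper plays Right, the kicker's expected payoff is (3/4)·7 + (1/4)·5 = 13/2.
The keeper minimizes the kicker's payoff; the smallest is 9/2, so the best response is Left.

Left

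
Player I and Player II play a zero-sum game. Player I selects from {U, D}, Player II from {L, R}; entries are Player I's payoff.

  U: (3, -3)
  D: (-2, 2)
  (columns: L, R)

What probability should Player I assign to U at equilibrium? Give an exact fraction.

2/5

Row minima: U → -3, D → -2; maximin = -2.
Column maxima: L → 3, R → 2; minimax = 2.
-2 ≠ 2, so there is no saddle point; optimal play is mixed.
Let Player I play U with probability p. Expected payoff against L: 3p + (-2)(1−p) = 5p − 2; against R: (-3)p + 2(1−p) = −5p + 2.
Setting these equal: 5p − 2 = −5p + 2 ⇒ 10p = 4 ⇒ p = 2/5, and the value is (5)·(2/5) − 2 = 0.
For Player II: with q = P(L), equating U's and D's payoffs gives 6q − 3 = −4q + 2 ⇒ q = 1/2.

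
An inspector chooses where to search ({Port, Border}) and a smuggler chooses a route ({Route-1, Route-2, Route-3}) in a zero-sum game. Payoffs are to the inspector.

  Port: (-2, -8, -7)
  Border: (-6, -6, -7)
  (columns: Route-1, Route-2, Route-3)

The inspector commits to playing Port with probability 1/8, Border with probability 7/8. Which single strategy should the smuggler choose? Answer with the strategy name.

If the smuggler plays Route-1, the inspector's expected payoff is (1/8)·(-2) + (7/8)·(-6) = -11/2.
If the smuggler plays Route-2, the inspector's expected payoff is (1/8)·(-8) + (7/8)·(-6) = -25/4.
If the smuggler plays Route-3, the inspector's expected payoff is (1/8)·(-7) + (7/8)·(-7) = -7.
The smuggler minimizes the inspector's payoff; the smallest is -7, so the best response is Route-3.

Route-3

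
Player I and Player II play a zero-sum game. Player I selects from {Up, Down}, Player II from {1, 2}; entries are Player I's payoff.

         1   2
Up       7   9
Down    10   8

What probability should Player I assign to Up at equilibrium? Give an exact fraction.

1/2

Row minima: Up → 7, Down → 8; maximin = 8.
Column maxima: 1 → 10, 2 → 9; minimax = 9.
8 ≠ 9, so there is no saddle point; optimal play is mixed.
Let Player I play Up with probability p. Expected payoff against 1: 7p + 10(1−p) = −3p + 10; against 2: 9p + 8(1−p) = p + 8.
Setting these equal: −3p + 10 = p + 8 ⇒ −4p = -2 ⇒ p = 1/2, and the value is (-3)·(1/2) + 10 = 17/2.
For Player II: with q = P(1), equating Up's and Down's payoffs gives −2q + 9 = 2q + 8 ⇒ q = 1/4.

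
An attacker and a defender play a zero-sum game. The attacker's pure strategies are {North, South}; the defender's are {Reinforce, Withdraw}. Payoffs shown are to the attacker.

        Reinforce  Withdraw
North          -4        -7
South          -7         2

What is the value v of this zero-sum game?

Row minima: North → -7, South → -7; maximin = -7.
Column maxima: Reinforce → -4, Withdraw → 2; minimax = -4.
-7 ≠ -4, so there is no saddle point; optimal play is mixed.
Let the attacker play North with probability p. Expected payoff against Reinforce: (-4)p + (-7)(1−p) = 3p − 7; against Withdraw: (-7)p + 2(1−p) = −9p + 2.
Setting these equal: 3p − 7 = −9p + 2 ⇒ 12p = 9 ⇒ p = 3/4, and the value is (3)·(3/4) − 7 = -19/4.
For the defender: with q = P(Reinforce), equating North's and South's payoffs gives 3q − 7 = −9q + 2 ⇒ q = 3/4.

-19/4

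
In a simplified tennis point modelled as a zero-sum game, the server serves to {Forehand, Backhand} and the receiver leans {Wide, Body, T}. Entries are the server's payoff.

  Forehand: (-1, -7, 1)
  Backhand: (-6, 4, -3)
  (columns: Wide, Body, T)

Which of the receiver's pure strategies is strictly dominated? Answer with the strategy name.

T

Wide holds the server's payoff strictly below T in every row: -1 < 1, -6 < -3.
So T is strictly dominated for the receiver.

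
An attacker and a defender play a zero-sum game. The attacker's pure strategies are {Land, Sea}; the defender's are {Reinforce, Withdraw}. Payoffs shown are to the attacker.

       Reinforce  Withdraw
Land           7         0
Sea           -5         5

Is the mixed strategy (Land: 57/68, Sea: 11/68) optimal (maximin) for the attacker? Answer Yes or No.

Against Reinforce this mix gives (57/68)·7 + (11/68)·(-5) = 86/17.
Against Withdraw this mix gives (57/68)·0 + (11/68)·5 = 55/68.
The defender will play Withdraw, holding the attacker to 55/68. Shifting weight toward the row that does better against Withdraw would raise this floor (the equalizing mix achieves 35/17 against both Withdraw and Reinforce), so the proposed strategy is not optimal.

No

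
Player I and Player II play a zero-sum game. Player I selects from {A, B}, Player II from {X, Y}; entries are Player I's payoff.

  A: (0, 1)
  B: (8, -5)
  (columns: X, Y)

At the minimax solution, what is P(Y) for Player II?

Row minima: A → 0, B → -5; maximin = 0.
Column maxima: X → 8, Y → 1; minimax = 1.
0 ≠ 1, so there is no saddle point; optimal play is mixed.
Let Player I play A with probability p. Expected payoff against X: 0p + 8(1−p) = −8p + 8; against Y: 1p + (-5)(1−p) = 6p − 5.
Setting these equal: −8p + 8 = 6p − 5 ⇒ −14p = -13 ⇒ p = 13/14, and the value is (-8)·(13/14) + 8 = 4/7.
For Player II: with q = P(X), equating A's and B's payoffs gives −q + 1 = 13q − 5 ⇒ q = 3/7.

4/7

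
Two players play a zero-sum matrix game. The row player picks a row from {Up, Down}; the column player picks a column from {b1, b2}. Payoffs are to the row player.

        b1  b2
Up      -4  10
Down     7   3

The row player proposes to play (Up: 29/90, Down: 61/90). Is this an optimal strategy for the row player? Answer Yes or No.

No

Against b1 this mix gives (29/90)·(-4) + (61/90)·7 = 311/90.
Against b2 this mix gives (29/90)·10 + (61/90)·3 = 473/90.
The column player will play b1, holding the row player to 311/90. Shifting weight toward the row that does better against b1 would raise this floor (the equalizing mix achieves 41/9 against both b1 and b2), so the proposed strategy is not optimal.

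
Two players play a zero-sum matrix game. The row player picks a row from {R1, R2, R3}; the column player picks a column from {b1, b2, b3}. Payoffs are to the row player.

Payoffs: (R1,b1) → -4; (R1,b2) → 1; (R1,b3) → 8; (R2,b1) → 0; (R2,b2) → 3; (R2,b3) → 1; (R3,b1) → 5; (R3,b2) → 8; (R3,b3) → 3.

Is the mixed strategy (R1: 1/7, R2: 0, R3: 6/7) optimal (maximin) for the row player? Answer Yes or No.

Yes

Against b1 this mix gives (1/7)·(-4) + (6/7)·5 = 26/7.
Against b2 this mix gives (1/7)·1 + (6/7)·8 = 7.
Against b3 this mix gives (1/7)·8 + (6/7)·3 = 26/7.
All of the column player's active replies (b1, b3) yield 26/7, and no column does worse for the row player. The mix makes the column player indifferent and guarantees 26/7, so it is optimal.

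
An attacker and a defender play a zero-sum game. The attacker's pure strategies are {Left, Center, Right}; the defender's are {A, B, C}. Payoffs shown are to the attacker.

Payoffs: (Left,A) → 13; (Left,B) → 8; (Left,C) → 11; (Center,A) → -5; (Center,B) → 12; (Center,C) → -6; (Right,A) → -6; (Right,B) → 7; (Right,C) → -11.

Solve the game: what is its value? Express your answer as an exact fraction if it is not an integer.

Row minima: Left → 8, Center → -6, Right → -11; maximin = 8.
Column maxima: A → 13, B → 12, C → 11; minimax = 11.
8 ≠ 11, so there is no saddle point; optimal play is mixed.
Right is strictly dominated by Left, so the attacker never plays it.
A is strictly dominated by C (it gives the attacker strictly more in every row), so the defender never plays it.
On the remaining 2×2 (Left, Center vs B, C):
Let the attacker play Left with probability p. Expected payoff against B: 8p + 12(1−p) = −4p + 12; against C: 11p + (-6)(1−p) = 17p − 6.
Setting these equal: −4p + 12 = 17p − 6 ⇒ −21p = -18 ⇒ p = 6/7, and the value is (-4)·(6/7) + 12 = 60/7.
For the defender: with q = P(B), equating Left's and Center's payoffs gives −3q + 11 = 18q − 6 ⇒ q = 17/21.

60/7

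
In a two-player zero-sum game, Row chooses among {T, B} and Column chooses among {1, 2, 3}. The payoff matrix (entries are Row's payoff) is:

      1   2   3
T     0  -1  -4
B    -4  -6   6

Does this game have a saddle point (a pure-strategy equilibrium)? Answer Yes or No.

Row minima: T → -4, B → -6; maximin = -4.
Column maxima: 1 → 0, 2 → -1, 3 → 6; minimax = -1.
-4 ≠ -1, so no pure-strategy equilibrium exists.

No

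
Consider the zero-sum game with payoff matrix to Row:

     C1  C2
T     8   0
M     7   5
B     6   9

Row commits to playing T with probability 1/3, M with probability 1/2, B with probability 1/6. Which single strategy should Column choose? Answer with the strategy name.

If Column plays C1, Row's expected payoff is (1/3)·8 + (1/2)·7 + (1/6)·6 = 43/6.
If Column plays C2, Row's expected payoff is (1/3)·0 + (1/2)·5 + (1/6)·9 = 4.
Column minimizes Row's payoff; the smallest is 4, so the best response is C2.

C2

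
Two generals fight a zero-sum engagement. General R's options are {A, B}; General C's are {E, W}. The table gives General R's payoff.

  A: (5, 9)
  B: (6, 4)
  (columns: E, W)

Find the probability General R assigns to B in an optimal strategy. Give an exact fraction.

2/3

Row minima: A → 5, B → 4; maximin = 5.
Column maxima: E → 6, W → 9; minimax = 6.
5 ≠ 6, so there is no saddle point; optimal play is mixed.
Let General R play A with probability p. Expected payoff against E: 5p + 6(1−p) = −p + 6; against W: 9p + 4(1−p) = 5p + 4.
Setting these equal: −p + 6 = 5p + 4 ⇒ −6p = -2 ⇒ p = 1/3, and the value is (-1)·(1/3) + 6 = 17/3.
For General C: with q = P(E), equating A's and B's payoffs gives −4q + 9 = 2q + 4 ⇒ q = 5/6.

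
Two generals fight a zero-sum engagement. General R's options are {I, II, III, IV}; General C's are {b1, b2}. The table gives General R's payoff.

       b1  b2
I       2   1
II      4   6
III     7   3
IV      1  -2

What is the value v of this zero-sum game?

Row minima: I → 1, II → 4, III → 3, IV → -2; maximin = 4.
Column maxima: b1 → 7, b2 → 6; minimax = 6.
4 ≠ 6, so there is no saddle point; optimal play is mixed.
I is strictly dominated by II, so General R never plays it.
IV is strictly dominated by II, so General R never plays it.
On the remaining 2×2 (II, III vs b1, b2):
Let General R play II with probability p. Expected payoff against b1: 4p + 7(1−p) = −3p + 7; against b2: 6p + 3(1−p) = 3p + 3.
Setting these equal: −3p + 7 = 3p + 3 ⇒ −6p = -4 ⇒ p = 2/3, and the value is (-3)·(2/3) + 7 = 5.
For General C: with q = P(b1), equating II's and III's payoffs gives −2q + 6 = 4q + 3 ⇒ q = 1/2.

5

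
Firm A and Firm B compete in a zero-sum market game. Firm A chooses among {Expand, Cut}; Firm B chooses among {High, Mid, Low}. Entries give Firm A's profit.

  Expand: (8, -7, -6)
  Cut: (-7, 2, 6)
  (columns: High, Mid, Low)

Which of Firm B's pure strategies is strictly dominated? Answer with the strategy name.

Low

Mid holds Firm A's payoff strictly below Low in every row: -7 < -6, 2 < 6.
So Low is strictly dominated for Firm B.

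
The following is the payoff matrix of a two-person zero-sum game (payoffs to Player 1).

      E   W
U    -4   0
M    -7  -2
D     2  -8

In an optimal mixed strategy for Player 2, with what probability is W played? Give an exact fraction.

Row minima: U → -4, M → -7, D → -8; maximin = -4.
Column maxima: E → 2, W → 0; minimax = 0.
-4 ≠ 0, so there is no saddle point; optimal play is mixed.
M is strictly dominated by U, so Player 1 never plays it.
On the remaining 2×2 (U, D vs E, W):
Let Player 1 play U with probability p. Expected payoff against E: (-4)p + 2(1−p) = −6p + 2; against W: 0p + (-8)(1−p) = 8p − 8.
Setting these equal: −6p + 2 = 8p − 8 ⇒ −14p = -10 ⇒ p = 5/7, and the value is (-6)·(5/7) + 2 = -16/7.
For Player 2: with q = P(E), equating U's and D's payoffs gives −4q = 10q − 8 ⇒ q = 4/7.

3/7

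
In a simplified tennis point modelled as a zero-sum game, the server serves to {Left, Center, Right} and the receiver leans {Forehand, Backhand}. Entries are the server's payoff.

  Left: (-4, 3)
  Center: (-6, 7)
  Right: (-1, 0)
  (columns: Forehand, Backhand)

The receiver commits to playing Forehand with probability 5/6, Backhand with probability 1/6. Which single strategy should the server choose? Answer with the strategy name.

Expected payoff of Left: (5/6)·(-4) + (1/6)·3 = -17/6.
Expected payoff of Center: (5/6)·(-6) + (1/6)·7 = -23/6.
Expected payoff of Right: (5/6)·(-1) + (1/6)·0 = -5/6.
The largest is -5/6, so the server's best response is Right.

Right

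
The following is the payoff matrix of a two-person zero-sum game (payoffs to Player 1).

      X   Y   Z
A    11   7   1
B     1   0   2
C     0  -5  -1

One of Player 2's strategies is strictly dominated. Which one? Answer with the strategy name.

X

Y holds Player 1's payoff strictly below X in every row: 7 < 11, 0 < 1, -5 < 0.
So X is strictly dominated for Player 2.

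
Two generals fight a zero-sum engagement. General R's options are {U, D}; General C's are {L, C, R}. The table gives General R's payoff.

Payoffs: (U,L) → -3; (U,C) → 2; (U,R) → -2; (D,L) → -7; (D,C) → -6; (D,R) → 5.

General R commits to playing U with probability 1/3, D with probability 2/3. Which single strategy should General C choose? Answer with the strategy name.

If General C plays L, General R's expected payoff is (1/3)·(-3) + (2/3)·(-7) = -17/3.
If General C plays C, General R's expected payoff is (1/3)·2 + (2/3)·(-6) = -10/3.
If General C plays R, General R's expected payoff is (1/3)·(-2) + (2/3)·5 = 8/3.
General C minimizes General R's payoff; the smallest is -17/3, so the best response is L.

L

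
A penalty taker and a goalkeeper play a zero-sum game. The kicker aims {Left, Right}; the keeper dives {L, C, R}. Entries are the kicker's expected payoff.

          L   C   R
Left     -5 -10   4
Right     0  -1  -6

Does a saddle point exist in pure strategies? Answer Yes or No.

No

Row minima: Left → -10, Right → -6; maximin = -6.
Column maxima: L → 0, C → -1, R → 4; minimax = -1.
-6 ≠ -1, so no pure-strategy equilibrium exists.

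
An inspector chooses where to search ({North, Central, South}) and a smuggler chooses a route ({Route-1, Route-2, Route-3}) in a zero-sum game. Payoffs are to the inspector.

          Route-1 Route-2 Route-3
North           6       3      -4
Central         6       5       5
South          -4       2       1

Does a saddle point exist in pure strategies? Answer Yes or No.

Yes

Row minima: North → -4, Central → 5, South → -4; maximin = 5.
Column maxima: Route-1 → 6, Route-2 → 5, Route-3 → 5; minimax = 5.
maximin = minimax = 5, so a saddle point exists.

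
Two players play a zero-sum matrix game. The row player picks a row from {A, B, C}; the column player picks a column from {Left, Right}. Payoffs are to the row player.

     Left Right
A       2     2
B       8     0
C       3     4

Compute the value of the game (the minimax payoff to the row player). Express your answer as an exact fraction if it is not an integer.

Row minima: A → 2, B → 0, C → 3; maximin = 3.
Column maxima: Left → 8, Right → 4; minimax = 4.
3 ≠ 4, so there is no saddle point; optimal play is mixed.
A is strictly dominated by C, so the row player never plays it.
On the remaining 2×2 (B, C vs Left, Right):
Let the row player play B with probability p. Expected payoff against Left: 8p + 3(1−p) = 5p + 3; against Right: 0p + 4(1−p) = −4p + 4.
Setting these equal: 5p + 3 = −4p + 4 ⇒ 9p = 1 ⇒ p = 1/9, and the value is (5)·(1/9) + 3 = 32/9.
For the column player: with q = P(Left), equating B's and C's payoffs gives 8q = −q + 4 ⇒ q = 4/9.

32/9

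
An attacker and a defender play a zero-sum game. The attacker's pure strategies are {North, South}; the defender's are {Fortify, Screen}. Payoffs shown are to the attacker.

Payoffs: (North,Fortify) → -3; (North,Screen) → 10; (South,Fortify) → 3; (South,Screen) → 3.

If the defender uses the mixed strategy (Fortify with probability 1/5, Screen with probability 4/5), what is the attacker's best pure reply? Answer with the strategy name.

Expected payoff of North: (1/5)·(-3) + (4/5)·10 = 37/5.
Expected payoff of South: (1/5)·3 + (4/5)·3 = 3.
The largest is 37/5, so the attacker's best response is North.

North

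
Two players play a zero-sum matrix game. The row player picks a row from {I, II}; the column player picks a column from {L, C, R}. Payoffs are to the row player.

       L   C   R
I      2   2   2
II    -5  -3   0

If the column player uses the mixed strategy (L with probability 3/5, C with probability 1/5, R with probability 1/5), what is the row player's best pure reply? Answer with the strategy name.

Expected payoff of I: (3/5)·2 + (1/5)·2 + (1/5)·2 = 2.
Expected payoff of II: (3/5)·(-5) + (1/5)·(-3) + (1/5)·0 = -18/5.
The largest is 2, so the row player's best response is I.

I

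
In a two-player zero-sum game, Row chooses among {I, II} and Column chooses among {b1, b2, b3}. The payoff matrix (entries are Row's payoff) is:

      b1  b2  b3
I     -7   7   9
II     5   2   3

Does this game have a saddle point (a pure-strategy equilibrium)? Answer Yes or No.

Row minima: I → -7, II → 2; maximin = 2.
Column maxima: b1 → 5, b2 → 7, b3 → 9; minimax = 5.
2 ≠ 5, so no pure-strategy equilibrium exists.

No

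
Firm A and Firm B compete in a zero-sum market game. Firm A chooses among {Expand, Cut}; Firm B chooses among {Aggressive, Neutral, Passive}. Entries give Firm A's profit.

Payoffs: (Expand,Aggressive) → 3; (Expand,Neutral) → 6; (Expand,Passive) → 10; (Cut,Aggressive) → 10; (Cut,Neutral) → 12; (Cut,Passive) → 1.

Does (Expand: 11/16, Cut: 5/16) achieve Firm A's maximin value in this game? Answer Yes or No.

Against Aggressive this mix gives (11/16)·3 + (5/16)·10 = 83/16.
Against Neutral this mix gives (11/16)·6 + (5/16)·12 = 63/8.
Against Passive this mix gives (11/16)·10 + (5/16)·1 = 115/16.
Firm B will play Aggressive, holding Firm A to 83/16. Shifting weight toward the row that does better against Aggressive would raise this floor (the equalizing mix achieves 97/16 against both Aggressive and Passive), so the proposed strategy is not optimal.

No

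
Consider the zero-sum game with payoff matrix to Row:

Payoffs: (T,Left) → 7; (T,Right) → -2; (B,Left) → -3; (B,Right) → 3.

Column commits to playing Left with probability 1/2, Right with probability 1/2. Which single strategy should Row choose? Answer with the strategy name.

Expected payoff of T: (1/2)·7 + (1/2)·(-2) = 5/2.
Expected payoff of B: (1/2)·(-3) + (1/2)·3 = 0.
The largest is 5/2, so Row's best response is T.

T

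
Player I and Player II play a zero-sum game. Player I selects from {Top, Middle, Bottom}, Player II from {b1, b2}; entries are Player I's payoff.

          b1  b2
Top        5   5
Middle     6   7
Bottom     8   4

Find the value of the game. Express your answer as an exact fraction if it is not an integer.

32/5

Row minima: Top → 5, Middle → 6, Bottom → 4; maximin = 6.
Column maxima: b1 → 8, b2 → 7; minimax = 7.
6 ≠ 7, so there is no saddle point; optimal play is mixed.
Top is strictly dominated by Middle, so Player I never plays it.
On the remaining 2×2 (Middle, Bottom vs b1, b2):
Let Player I play Middle with probability p. Expected payoff against b1: 6p + 8(1−p) = −2p + 8; against b2: 7p + 4(1−p) = 3p + 4.
Setting these equal: −2p + 8 = 3p + 4 ⇒ −5p = -4 ⇒ p = 4/5, and the value is (-2)·(4/5) + 8 = 32/5.
For Player II: with q = P(b1), equating Middle's and Bottom's payoffs gives −q + 7 = 4q + 4 ⇒ q = 3/5.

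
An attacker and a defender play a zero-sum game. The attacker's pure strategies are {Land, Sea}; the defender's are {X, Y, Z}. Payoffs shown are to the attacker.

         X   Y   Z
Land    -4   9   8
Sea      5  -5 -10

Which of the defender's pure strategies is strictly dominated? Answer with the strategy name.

Z holds the attacker's payoff strictly below Y in every row: 8 < 9, -10 < -5.
So Y is strictly dominated for the defender.

Y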